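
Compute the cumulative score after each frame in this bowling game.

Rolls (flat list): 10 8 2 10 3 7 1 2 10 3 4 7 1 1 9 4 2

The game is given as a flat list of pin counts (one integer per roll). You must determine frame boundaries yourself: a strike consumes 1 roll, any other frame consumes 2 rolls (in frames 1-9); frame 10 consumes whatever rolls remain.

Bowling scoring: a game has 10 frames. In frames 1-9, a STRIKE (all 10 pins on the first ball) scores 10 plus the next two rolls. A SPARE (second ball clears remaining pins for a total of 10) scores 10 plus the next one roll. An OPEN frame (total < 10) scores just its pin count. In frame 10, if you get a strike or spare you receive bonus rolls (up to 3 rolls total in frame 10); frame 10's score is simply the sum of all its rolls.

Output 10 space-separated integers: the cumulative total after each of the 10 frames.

Frame 1: STRIKE. 10 + next two rolls (8+2) = 20. Cumulative: 20
Frame 2: SPARE (8+2=10). 10 + next roll (10) = 20. Cumulative: 40
Frame 3: STRIKE. 10 + next two rolls (3+7) = 20. Cumulative: 60
Frame 4: SPARE (3+7=10). 10 + next roll (1) = 11. Cumulative: 71
Frame 5: OPEN (1+2=3). Cumulative: 74
Frame 6: STRIKE. 10 + next two rolls (3+4) = 17. Cumulative: 91
Frame 7: OPEN (3+4=7). Cumulative: 98
Frame 8: OPEN (7+1=8). Cumulative: 106
Frame 9: SPARE (1+9=10). 10 + next roll (4) = 14. Cumulative: 120
Frame 10: OPEN. Sum of all frame-10 rolls (4+2) = 6. Cumulative: 126

Answer: 20 40 60 71 74 91 98 106 120 126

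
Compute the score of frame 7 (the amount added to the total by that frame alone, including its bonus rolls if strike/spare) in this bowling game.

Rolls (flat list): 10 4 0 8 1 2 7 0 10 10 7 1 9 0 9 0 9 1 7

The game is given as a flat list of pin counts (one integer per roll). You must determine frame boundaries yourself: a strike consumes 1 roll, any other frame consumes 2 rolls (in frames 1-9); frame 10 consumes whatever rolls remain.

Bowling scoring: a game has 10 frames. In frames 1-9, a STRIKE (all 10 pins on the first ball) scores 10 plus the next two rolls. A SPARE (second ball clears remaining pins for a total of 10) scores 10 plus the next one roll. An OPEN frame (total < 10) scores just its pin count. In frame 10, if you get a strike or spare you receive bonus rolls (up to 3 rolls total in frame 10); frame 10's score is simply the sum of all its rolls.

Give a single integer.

Answer: 8

Derivation:
Frame 1: STRIKE. 10 + next two rolls (4+0) = 14. Cumulative: 14
Frame 2: OPEN (4+0=4). Cumulative: 18
Frame 3: OPEN (8+1=9). Cumulative: 27
Frame 4: OPEN (2+7=9). Cumulative: 36
Frame 5: SPARE (0+10=10). 10 + next roll (10) = 20. Cumulative: 56
Frame 6: STRIKE. 10 + next two rolls (7+1) = 18. Cumulative: 74
Frame 7: OPEN (7+1=8). Cumulative: 82
Frame 8: OPEN (9+0=9). Cumulative: 91
Frame 9: OPEN (9+0=9). Cumulative: 100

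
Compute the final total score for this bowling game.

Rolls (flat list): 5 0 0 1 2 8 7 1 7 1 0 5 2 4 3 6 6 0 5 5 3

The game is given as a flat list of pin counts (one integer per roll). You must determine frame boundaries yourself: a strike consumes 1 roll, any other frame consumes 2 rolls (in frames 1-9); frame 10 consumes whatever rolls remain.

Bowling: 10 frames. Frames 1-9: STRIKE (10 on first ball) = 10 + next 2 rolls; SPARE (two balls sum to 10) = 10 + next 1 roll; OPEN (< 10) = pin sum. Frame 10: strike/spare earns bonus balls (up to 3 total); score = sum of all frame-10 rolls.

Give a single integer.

Answer: 78

Derivation:
Frame 1: OPEN (5+0=5). Cumulative: 5
Frame 2: OPEN (0+1=1). Cumulative: 6
Frame 3: SPARE (2+8=10). 10 + next roll (7) = 17. Cumulative: 23
Frame 4: OPEN (7+1=8). Cumulative: 31
Frame 5: OPEN (7+1=8). Cumulative: 39
Frame 6: OPEN (0+5=5). Cumulative: 44
Frame 7: OPEN (2+4=6). Cumulative: 50
Frame 8: OPEN (3+6=9). Cumulative: 59
Frame 9: OPEN (6+0=6). Cumulative: 65
Frame 10: SPARE. Sum of all frame-10 rolls (5+5+3) = 13. Cumulative: 78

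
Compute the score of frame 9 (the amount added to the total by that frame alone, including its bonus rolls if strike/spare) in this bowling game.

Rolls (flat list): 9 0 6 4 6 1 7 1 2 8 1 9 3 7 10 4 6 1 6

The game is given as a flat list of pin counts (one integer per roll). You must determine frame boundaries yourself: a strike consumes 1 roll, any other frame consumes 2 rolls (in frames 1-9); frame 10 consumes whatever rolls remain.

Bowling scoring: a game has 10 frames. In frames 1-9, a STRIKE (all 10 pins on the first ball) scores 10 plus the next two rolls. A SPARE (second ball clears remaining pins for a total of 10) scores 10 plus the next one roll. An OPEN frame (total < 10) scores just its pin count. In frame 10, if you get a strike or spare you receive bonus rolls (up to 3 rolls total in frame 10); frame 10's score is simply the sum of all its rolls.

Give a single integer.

Answer: 11

Derivation:
Frame 1: OPEN (9+0=9). Cumulative: 9
Frame 2: SPARE (6+4=10). 10 + next roll (6) = 16. Cumulative: 25
Frame 3: OPEN (6+1=7). Cumulative: 32
Frame 4: OPEN (7+1=8). Cumulative: 40
Frame 5: SPARE (2+8=10). 10 + next roll (1) = 11. Cumulative: 51
Frame 6: SPARE (1+9=10). 10 + next roll (3) = 13. Cumulative: 64
Frame 7: SPARE (3+7=10). 10 + next roll (10) = 20. Cumulative: 84
Frame 8: STRIKE. 10 + next two rolls (4+6) = 20. Cumulative: 104
Frame 9: SPARE (4+6=10). 10 + next roll (1) = 11. Cumulative: 115
Frame 10: OPEN. Sum of all frame-10 rolls (1+6) = 7. Cumulative: 122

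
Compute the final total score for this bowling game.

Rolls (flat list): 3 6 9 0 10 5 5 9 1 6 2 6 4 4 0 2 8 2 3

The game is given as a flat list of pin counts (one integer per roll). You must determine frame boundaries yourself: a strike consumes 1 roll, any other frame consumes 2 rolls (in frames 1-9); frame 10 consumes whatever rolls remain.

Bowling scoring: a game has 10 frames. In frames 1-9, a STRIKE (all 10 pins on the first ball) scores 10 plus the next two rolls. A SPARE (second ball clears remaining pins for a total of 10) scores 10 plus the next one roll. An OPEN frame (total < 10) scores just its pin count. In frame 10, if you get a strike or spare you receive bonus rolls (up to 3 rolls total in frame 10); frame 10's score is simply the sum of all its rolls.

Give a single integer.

Frame 1: OPEN (3+6=9). Cumulative: 9
Frame 2: OPEN (9+0=9). Cumulative: 18
Frame 3: STRIKE. 10 + next two rolls (5+5) = 20. Cumulative: 38
Frame 4: SPARE (5+5=10). 10 + next roll (9) = 19. Cumulative: 57
Frame 5: SPARE (9+1=10). 10 + next roll (6) = 16. Cumulative: 73
Frame 6: OPEN (6+2=8). Cumulative: 81
Frame 7: SPARE (6+4=10). 10 + next roll (4) = 14. Cumulative: 95
Frame 8: OPEN (4+0=4). Cumulative: 99
Frame 9: SPARE (2+8=10). 10 + next roll (2) = 12. Cumulative: 111
Frame 10: OPEN. Sum of all frame-10 rolls (2+3) = 5. Cumulative: 116

Answer: 116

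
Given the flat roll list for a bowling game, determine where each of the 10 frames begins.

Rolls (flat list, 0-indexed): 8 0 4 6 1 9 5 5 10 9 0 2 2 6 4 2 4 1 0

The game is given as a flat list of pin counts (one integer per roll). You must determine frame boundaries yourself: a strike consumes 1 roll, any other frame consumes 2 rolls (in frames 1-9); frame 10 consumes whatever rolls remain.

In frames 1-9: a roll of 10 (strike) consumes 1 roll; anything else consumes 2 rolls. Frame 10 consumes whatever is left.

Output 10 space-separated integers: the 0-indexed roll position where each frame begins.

Frame 1 starts at roll index 0: rolls=8,0 (sum=8), consumes 2 rolls
Frame 2 starts at roll index 2: rolls=4,6 (sum=10), consumes 2 rolls
Frame 3 starts at roll index 4: rolls=1,9 (sum=10), consumes 2 rolls
Frame 4 starts at roll index 6: rolls=5,5 (sum=10), consumes 2 rolls
Frame 5 starts at roll index 8: roll=10 (strike), consumes 1 roll
Frame 6 starts at roll index 9: rolls=9,0 (sum=9), consumes 2 rolls
Frame 7 starts at roll index 11: rolls=2,2 (sum=4), consumes 2 rolls
Frame 8 starts at roll index 13: rolls=6,4 (sum=10), consumes 2 rolls
Frame 9 starts at roll index 15: rolls=2,4 (sum=6), consumes 2 rolls
Frame 10 starts at roll index 17: 2 remaining rolls

Answer: 0 2 4 6 8 9 11 13 15 17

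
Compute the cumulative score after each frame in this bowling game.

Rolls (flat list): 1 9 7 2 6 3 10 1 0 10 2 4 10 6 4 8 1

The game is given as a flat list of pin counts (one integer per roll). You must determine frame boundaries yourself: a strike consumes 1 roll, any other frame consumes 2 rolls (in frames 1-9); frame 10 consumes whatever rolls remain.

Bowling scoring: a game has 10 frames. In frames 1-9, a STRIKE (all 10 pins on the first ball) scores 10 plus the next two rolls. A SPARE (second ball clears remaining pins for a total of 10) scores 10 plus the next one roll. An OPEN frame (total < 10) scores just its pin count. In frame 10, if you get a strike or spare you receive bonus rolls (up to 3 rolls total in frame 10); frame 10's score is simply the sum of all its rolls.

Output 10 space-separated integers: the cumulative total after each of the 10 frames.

Answer: 17 26 35 46 47 63 69 89 107 116

Derivation:
Frame 1: SPARE (1+9=10). 10 + next roll (7) = 17. Cumulative: 17
Frame 2: OPEN (7+2=9). Cumulative: 26
Frame 3: OPEN (6+3=9). Cumulative: 35
Frame 4: STRIKE. 10 + next two rolls (1+0) = 11. Cumulative: 46
Frame 5: OPEN (1+0=1). Cumulative: 47
Frame 6: STRIKE. 10 + next two rolls (2+4) = 16. Cumulative: 63
Frame 7: OPEN (2+4=6). Cumulative: 69
Frame 8: STRIKE. 10 + next two rolls (6+4) = 20. Cumulative: 89
Frame 9: SPARE (6+4=10). 10 + next roll (8) = 18. Cumulative: 107
Frame 10: OPEN. Sum of all frame-10 rolls (8+1) = 9. Cumulative: 116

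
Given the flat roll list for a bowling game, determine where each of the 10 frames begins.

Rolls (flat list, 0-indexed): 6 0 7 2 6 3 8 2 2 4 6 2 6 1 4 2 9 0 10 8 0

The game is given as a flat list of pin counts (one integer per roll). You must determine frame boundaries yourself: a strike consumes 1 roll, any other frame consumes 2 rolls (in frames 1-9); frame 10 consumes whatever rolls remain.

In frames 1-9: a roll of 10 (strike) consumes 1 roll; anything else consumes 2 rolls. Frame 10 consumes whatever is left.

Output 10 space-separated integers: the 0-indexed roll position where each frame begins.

Frame 1 starts at roll index 0: rolls=6,0 (sum=6), consumes 2 rolls
Frame 2 starts at roll index 2: rolls=7,2 (sum=9), consumes 2 rolls
Frame 3 starts at roll index 4: rolls=6,3 (sum=9), consumes 2 rolls
Frame 4 starts at roll index 6: rolls=8,2 (sum=10), consumes 2 rolls
Frame 5 starts at roll index 8: rolls=2,4 (sum=6), consumes 2 rolls
Frame 6 starts at roll index 10: rolls=6,2 (sum=8), consumes 2 rolls
Frame 7 starts at roll index 12: rolls=6,1 (sum=7), consumes 2 rolls
Frame 8 starts at roll index 14: rolls=4,2 (sum=6), consumes 2 rolls
Frame 9 starts at roll index 16: rolls=9,0 (sum=9), consumes 2 rolls
Frame 10 starts at roll index 18: 3 remaining rolls

Answer: 0 2 4 6 8 10 12 14 16 18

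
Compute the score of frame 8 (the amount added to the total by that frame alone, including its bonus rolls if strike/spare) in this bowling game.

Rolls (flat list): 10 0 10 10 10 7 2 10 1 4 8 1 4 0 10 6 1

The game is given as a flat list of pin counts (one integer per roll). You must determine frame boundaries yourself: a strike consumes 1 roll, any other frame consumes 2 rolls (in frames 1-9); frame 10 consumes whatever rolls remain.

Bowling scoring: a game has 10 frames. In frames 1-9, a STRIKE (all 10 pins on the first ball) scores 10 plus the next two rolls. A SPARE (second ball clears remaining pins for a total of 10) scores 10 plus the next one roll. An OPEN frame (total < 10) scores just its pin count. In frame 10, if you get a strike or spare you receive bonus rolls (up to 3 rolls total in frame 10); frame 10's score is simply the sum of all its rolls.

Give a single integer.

Answer: 9

Derivation:
Frame 1: STRIKE. 10 + next two rolls (0+10) = 20. Cumulative: 20
Frame 2: SPARE (0+10=10). 10 + next roll (10) = 20. Cumulative: 40
Frame 3: STRIKE. 10 + next two rolls (10+7) = 27. Cumulative: 67
Frame 4: STRIKE. 10 + next two rolls (7+2) = 19. Cumulative: 86
Frame 5: OPEN (7+2=9). Cumulative: 95
Frame 6: STRIKE. 10 + next two rolls (1+4) = 15. Cumulative: 110
Frame 7: OPEN (1+4=5). Cumulative: 115
Frame 8: OPEN (8+1=9). Cumulative: 124
Frame 9: OPEN (4+0=4). Cumulative: 128
Frame 10: STRIKE. Sum of all frame-10 rolls (10+6+1) = 17. Cumulative: 145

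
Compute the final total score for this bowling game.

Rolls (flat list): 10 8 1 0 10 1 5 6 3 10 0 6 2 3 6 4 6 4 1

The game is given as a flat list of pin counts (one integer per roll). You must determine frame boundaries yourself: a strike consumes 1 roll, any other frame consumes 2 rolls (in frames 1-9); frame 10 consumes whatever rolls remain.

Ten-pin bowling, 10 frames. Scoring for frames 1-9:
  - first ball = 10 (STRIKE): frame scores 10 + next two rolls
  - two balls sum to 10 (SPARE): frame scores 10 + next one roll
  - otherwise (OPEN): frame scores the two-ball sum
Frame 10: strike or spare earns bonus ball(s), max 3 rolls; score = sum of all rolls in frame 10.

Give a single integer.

Frame 1: STRIKE. 10 + next two rolls (8+1) = 19. Cumulative: 19
Frame 2: OPEN (8+1=9). Cumulative: 28
Frame 3: SPARE (0+10=10). 10 + next roll (1) = 11. Cumulative: 39
Frame 4: OPEN (1+5=6). Cumulative: 45
Frame 5: OPEN (6+3=9). Cumulative: 54
Frame 6: STRIKE. 10 + next two rolls (0+6) = 16. Cumulative: 70
Frame 7: OPEN (0+6=6). Cumulative: 76
Frame 8: OPEN (2+3=5). Cumulative: 81
Frame 9: SPARE (6+4=10). 10 + next roll (6) = 16. Cumulative: 97
Frame 10: SPARE. Sum of all frame-10 rolls (6+4+1) = 11. Cumulative: 108

Answer: 108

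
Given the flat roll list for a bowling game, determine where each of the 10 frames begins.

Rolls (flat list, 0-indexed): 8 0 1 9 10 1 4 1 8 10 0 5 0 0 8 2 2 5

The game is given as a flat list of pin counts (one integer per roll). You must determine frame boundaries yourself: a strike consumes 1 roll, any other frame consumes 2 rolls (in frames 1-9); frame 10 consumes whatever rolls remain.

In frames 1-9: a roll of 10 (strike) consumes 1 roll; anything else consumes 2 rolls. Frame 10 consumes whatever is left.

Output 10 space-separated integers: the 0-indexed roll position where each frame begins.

Frame 1 starts at roll index 0: rolls=8,0 (sum=8), consumes 2 rolls
Frame 2 starts at roll index 2: rolls=1,9 (sum=10), consumes 2 rolls
Frame 3 starts at roll index 4: roll=10 (strike), consumes 1 roll
Frame 4 starts at roll index 5: rolls=1,4 (sum=5), consumes 2 rolls
Frame 5 starts at roll index 7: rolls=1,8 (sum=9), consumes 2 rolls
Frame 6 starts at roll index 9: roll=10 (strike), consumes 1 roll
Frame 7 starts at roll index 10: rolls=0,5 (sum=5), consumes 2 rolls
Frame 8 starts at roll index 12: rolls=0,0 (sum=0), consumes 2 rolls
Frame 9 starts at roll index 14: rolls=8,2 (sum=10), consumes 2 rolls
Frame 10 starts at roll index 16: 2 remaining rolls

Answer: 0 2 4 5 7 9 10 12 14 16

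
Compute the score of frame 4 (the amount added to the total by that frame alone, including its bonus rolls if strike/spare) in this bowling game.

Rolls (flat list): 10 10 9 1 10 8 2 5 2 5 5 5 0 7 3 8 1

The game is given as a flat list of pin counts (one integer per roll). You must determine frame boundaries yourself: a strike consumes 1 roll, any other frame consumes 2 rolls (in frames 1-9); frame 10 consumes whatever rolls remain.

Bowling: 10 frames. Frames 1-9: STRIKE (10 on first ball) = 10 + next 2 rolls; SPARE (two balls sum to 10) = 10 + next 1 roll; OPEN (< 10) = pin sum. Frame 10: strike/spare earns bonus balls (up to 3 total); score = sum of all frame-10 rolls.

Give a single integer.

Answer: 20

Derivation:
Frame 1: STRIKE. 10 + next two rolls (10+9) = 29. Cumulative: 29
Frame 2: STRIKE. 10 + next two rolls (9+1) = 20. Cumulative: 49
Frame 3: SPARE (9+1=10). 10 + next roll (10) = 20. Cumulative: 69
Frame 4: STRIKE. 10 + next two rolls (8+2) = 20. Cumulative: 89
Frame 5: SPARE (8+2=10). 10 + next roll (5) = 15. Cumulative: 104
Frame 6: OPEN (5+2=7). Cumulative: 111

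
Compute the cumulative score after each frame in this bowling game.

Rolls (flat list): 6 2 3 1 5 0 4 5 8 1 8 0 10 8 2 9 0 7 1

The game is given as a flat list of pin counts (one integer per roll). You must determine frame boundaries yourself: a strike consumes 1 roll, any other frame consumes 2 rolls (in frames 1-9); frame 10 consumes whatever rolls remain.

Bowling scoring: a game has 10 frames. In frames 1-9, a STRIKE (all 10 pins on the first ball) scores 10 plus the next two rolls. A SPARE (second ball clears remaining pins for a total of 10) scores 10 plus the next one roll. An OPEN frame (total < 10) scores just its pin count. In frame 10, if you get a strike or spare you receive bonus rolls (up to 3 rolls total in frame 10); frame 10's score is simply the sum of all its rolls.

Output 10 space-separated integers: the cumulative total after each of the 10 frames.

Answer: 8 12 17 26 35 43 63 82 91 99

Derivation:
Frame 1: OPEN (6+2=8). Cumulative: 8
Frame 2: OPEN (3+1=4). Cumulative: 12
Frame 3: OPEN (5+0=5). Cumulative: 17
Frame 4: OPEN (4+5=9). Cumulative: 26
Frame 5: OPEN (8+1=9). Cumulative: 35
Frame 6: OPEN (8+0=8). Cumulative: 43
Frame 7: STRIKE. 10 + next two rolls (8+2) = 20. Cumulative: 63
Frame 8: SPARE (8+2=10). 10 + next roll (9) = 19. Cumulative: 82
Frame 9: OPEN (9+0=9). Cumulative: 91
Frame 10: OPEN. Sum of all frame-10 rolls (7+1) = 8. Cumulative: 99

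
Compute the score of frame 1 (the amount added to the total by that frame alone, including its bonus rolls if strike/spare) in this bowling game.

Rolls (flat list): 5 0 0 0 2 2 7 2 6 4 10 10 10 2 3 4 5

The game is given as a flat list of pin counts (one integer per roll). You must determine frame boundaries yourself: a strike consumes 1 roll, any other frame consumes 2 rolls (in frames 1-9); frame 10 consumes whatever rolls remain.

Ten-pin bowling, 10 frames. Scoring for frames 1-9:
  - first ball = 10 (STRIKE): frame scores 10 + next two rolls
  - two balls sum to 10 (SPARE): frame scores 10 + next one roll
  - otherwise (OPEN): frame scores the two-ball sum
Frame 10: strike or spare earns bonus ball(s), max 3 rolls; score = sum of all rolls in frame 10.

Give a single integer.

Frame 1: OPEN (5+0=5). Cumulative: 5
Frame 2: OPEN (0+0=0). Cumulative: 5
Frame 3: OPEN (2+2=4). Cumulative: 9

Answer: 5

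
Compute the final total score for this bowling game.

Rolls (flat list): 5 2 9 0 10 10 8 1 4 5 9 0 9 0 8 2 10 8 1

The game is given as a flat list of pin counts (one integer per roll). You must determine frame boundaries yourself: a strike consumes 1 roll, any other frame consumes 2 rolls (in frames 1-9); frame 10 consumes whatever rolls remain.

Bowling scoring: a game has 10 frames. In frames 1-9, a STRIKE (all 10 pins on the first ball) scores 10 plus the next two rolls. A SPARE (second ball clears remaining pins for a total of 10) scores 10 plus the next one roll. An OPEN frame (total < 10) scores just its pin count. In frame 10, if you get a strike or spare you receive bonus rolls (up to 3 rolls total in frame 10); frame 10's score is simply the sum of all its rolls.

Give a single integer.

Answer: 138

Derivation:
Frame 1: OPEN (5+2=7). Cumulative: 7
Frame 2: OPEN (9+0=9). Cumulative: 16
Frame 3: STRIKE. 10 + next two rolls (10+8) = 28. Cumulative: 44
Frame 4: STRIKE. 10 + next two rolls (8+1) = 19. Cumulative: 63
Frame 5: OPEN (8+1=9). Cumulative: 72
Frame 6: OPEN (4+5=9). Cumulative: 81
Frame 7: OPEN (9+0=9). Cumulative: 90
Frame 8: OPEN (9+0=9). Cumulative: 99
Frame 9: SPARE (8+2=10). 10 + next roll (10) = 20. Cumulative: 119
Frame 10: STRIKE. Sum of all frame-10 rolls (10+8+1) = 19. Cumulative: 138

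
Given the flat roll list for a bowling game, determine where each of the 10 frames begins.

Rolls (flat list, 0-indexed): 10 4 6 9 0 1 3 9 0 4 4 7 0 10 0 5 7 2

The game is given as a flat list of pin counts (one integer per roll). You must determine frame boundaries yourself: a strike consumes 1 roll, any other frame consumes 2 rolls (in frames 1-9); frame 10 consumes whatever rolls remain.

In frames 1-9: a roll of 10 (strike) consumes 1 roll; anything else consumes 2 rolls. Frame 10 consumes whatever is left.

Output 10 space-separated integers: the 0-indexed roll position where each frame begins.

Answer: 0 1 3 5 7 9 11 13 14 16

Derivation:
Frame 1 starts at roll index 0: roll=10 (strike), consumes 1 roll
Frame 2 starts at roll index 1: rolls=4,6 (sum=10), consumes 2 rolls
Frame 3 starts at roll index 3: rolls=9,0 (sum=9), consumes 2 rolls
Frame 4 starts at roll index 5: rolls=1,3 (sum=4), consumes 2 rolls
Frame 5 starts at roll index 7: rolls=9,0 (sum=9), consumes 2 rolls
Frame 6 starts at roll index 9: rolls=4,4 (sum=8), consumes 2 rolls
Frame 7 starts at roll index 11: rolls=7,0 (sum=7), consumes 2 rolls
Frame 8 starts at roll index 13: roll=10 (strike), consumes 1 roll
Frame 9 starts at roll index 14: rolls=0,5 (sum=5), consumes 2 rolls
Frame 10 starts at roll index 16: 2 remaining rolls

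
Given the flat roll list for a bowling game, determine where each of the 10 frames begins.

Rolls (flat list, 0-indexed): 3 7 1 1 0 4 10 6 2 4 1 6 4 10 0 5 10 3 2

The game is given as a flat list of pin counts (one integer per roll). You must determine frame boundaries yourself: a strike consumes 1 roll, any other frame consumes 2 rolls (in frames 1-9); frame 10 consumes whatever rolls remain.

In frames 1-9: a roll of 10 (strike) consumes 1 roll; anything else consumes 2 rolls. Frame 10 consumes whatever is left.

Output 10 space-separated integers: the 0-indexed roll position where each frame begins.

Answer: 0 2 4 6 7 9 11 13 14 16

Derivation:
Frame 1 starts at roll index 0: rolls=3,7 (sum=10), consumes 2 rolls
Frame 2 starts at roll index 2: rolls=1,1 (sum=2), consumes 2 rolls
Frame 3 starts at roll index 4: rolls=0,4 (sum=4), consumes 2 rolls
Frame 4 starts at roll index 6: roll=10 (strike), consumes 1 roll
Frame 5 starts at roll index 7: rolls=6,2 (sum=8), consumes 2 rolls
Frame 6 starts at roll index 9: rolls=4,1 (sum=5), consumes 2 rolls
Frame 7 starts at roll index 11: rolls=6,4 (sum=10), consumes 2 rolls
Frame 8 starts at roll index 13: roll=10 (strike), consumes 1 roll
Frame 9 starts at roll index 14: rolls=0,5 (sum=5), consumes 2 rolls
Frame 10 starts at roll index 16: 3 remaining rolls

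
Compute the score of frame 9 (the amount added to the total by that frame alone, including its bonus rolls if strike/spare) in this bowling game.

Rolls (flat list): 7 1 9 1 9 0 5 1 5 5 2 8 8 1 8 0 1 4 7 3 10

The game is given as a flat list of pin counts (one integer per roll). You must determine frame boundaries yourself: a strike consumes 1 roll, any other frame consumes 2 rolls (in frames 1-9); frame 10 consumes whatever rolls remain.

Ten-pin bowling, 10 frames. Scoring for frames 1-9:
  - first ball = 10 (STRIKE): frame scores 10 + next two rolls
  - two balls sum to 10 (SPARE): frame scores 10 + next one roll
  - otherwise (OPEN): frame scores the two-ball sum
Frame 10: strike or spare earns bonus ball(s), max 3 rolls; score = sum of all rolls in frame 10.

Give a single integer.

Answer: 5

Derivation:
Frame 1: OPEN (7+1=8). Cumulative: 8
Frame 2: SPARE (9+1=10). 10 + next roll (9) = 19. Cumulative: 27
Frame 3: OPEN (9+0=9). Cumulative: 36
Frame 4: OPEN (5+1=6). Cumulative: 42
Frame 5: SPARE (5+5=10). 10 + next roll (2) = 12. Cumulative: 54
Frame 6: SPARE (2+8=10). 10 + next roll (8) = 18. Cumulative: 72
Frame 7: OPEN (8+1=9). Cumulative: 81
Frame 8: OPEN (8+0=8). Cumulative: 89
Frame 9: OPEN (1+4=5). Cumulative: 94
Frame 10: SPARE. Sum of all frame-10 rolls (7+3+10) = 20. Cumulative: 114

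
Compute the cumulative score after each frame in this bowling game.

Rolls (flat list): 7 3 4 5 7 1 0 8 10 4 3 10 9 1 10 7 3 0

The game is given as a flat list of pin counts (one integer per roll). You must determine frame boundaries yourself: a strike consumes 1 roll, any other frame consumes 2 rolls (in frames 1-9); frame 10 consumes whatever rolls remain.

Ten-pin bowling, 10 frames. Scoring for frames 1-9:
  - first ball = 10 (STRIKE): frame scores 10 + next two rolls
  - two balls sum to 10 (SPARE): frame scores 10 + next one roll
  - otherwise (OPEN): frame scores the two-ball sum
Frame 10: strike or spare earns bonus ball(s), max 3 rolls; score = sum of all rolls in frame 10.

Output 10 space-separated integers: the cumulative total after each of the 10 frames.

Frame 1: SPARE (7+3=10). 10 + next roll (4) = 14. Cumulative: 14
Frame 2: OPEN (4+5=9). Cumulative: 23
Frame 3: OPEN (7+1=8). Cumulative: 31
Frame 4: OPEN (0+8=8). Cumulative: 39
Frame 5: STRIKE. 10 + next two rolls (4+3) = 17. Cumulative: 56
Frame 6: OPEN (4+3=7). Cumulative: 63
Frame 7: STRIKE. 10 + next two rolls (9+1) = 20. Cumulative: 83
Frame 8: SPARE (9+1=10). 10 + next roll (10) = 20. Cumulative: 103
Frame 9: STRIKE. 10 + next two rolls (7+3) = 20. Cumulative: 123
Frame 10: SPARE. Sum of all frame-10 rolls (7+3+0) = 10. Cumulative: 133

Answer: 14 23 31 39 56 63 83 103 123 133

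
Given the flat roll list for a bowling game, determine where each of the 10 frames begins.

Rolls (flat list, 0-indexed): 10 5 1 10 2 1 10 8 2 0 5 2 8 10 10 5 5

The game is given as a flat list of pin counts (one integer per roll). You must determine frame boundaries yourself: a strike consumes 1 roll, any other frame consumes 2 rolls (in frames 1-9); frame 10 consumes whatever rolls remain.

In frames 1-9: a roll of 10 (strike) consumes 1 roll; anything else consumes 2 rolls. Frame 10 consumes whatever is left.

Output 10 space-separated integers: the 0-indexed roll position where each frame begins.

Answer: 0 1 3 4 6 7 9 11 13 14

Derivation:
Frame 1 starts at roll index 0: roll=10 (strike), consumes 1 roll
Frame 2 starts at roll index 1: rolls=5,1 (sum=6), consumes 2 rolls
Frame 3 starts at roll index 3: roll=10 (strike), consumes 1 roll
Frame 4 starts at roll index 4: rolls=2,1 (sum=3), consumes 2 rolls
Frame 5 starts at roll index 6: roll=10 (strike), consumes 1 roll
Frame 6 starts at roll index 7: rolls=8,2 (sum=10), consumes 2 rolls
Frame 7 starts at roll index 9: rolls=0,5 (sum=5), consumes 2 rolls
Frame 8 starts at roll index 11: rolls=2,8 (sum=10), consumes 2 rolls
Frame 9 starts at roll index 13: roll=10 (strike), consumes 1 roll
Frame 10 starts at roll index 14: 3 remaining rolls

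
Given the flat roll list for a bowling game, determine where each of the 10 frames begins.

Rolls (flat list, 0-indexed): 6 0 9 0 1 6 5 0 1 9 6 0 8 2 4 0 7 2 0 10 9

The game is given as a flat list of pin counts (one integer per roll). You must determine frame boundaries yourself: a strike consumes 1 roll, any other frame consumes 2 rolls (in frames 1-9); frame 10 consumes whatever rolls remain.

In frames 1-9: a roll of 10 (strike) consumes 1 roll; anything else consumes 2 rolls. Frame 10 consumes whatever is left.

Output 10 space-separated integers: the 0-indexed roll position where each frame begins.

Answer: 0 2 4 6 8 10 12 14 16 18

Derivation:
Frame 1 starts at roll index 0: rolls=6,0 (sum=6), consumes 2 rolls
Frame 2 starts at roll index 2: rolls=9,0 (sum=9), consumes 2 rolls
Frame 3 starts at roll index 4: rolls=1,6 (sum=7), consumes 2 rolls
Frame 4 starts at roll index 6: rolls=5,0 (sum=5), consumes 2 rolls
Frame 5 starts at roll index 8: rolls=1,9 (sum=10), consumes 2 rolls
Frame 6 starts at roll index 10: rolls=6,0 (sum=6), consumes 2 rolls
Frame 7 starts at roll index 12: rolls=8,2 (sum=10), consumes 2 rolls
Frame 8 starts at roll index 14: rolls=4,0 (sum=4), consumes 2 rolls
Frame 9 starts at roll index 16: rolls=7,2 (sum=9), consumes 2 rolls
Frame 10 starts at roll index 18: 3 remaining rolls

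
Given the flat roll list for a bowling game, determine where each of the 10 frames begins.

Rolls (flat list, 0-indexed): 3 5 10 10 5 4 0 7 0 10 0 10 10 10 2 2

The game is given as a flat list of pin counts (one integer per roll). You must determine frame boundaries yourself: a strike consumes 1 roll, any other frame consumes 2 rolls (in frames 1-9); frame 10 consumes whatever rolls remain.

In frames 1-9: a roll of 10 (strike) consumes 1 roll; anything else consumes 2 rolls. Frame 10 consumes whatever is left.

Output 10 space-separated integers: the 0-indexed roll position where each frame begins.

Frame 1 starts at roll index 0: rolls=3,5 (sum=8), consumes 2 rolls
Frame 2 starts at roll index 2: roll=10 (strike), consumes 1 roll
Frame 3 starts at roll index 3: roll=10 (strike), consumes 1 roll
Frame 4 starts at roll index 4: rolls=5,4 (sum=9), consumes 2 rolls
Frame 5 starts at roll index 6: rolls=0,7 (sum=7), consumes 2 rolls
Frame 6 starts at roll index 8: rolls=0,10 (sum=10), consumes 2 rolls
Frame 7 starts at roll index 10: rolls=0,10 (sum=10), consumes 2 rolls
Frame 8 starts at roll index 12: roll=10 (strike), consumes 1 roll
Frame 9 starts at roll index 13: roll=10 (strike), consumes 1 roll
Frame 10 starts at roll index 14: 2 remaining rolls

Answer: 0 2 3 4 6 8 10 12 13 14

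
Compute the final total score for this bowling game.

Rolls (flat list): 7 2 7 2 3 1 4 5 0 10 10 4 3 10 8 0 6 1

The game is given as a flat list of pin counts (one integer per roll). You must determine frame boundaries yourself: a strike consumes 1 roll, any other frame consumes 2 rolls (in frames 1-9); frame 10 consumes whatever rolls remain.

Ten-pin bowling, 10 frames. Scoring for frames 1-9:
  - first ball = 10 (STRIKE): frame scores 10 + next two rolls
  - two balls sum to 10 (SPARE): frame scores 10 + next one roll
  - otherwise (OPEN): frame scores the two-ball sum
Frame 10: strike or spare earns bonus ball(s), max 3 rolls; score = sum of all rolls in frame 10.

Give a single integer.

Frame 1: OPEN (7+2=9). Cumulative: 9
Frame 2: OPEN (7+2=9). Cumulative: 18
Frame 3: OPEN (3+1=4). Cumulative: 22
Frame 4: OPEN (4+5=9). Cumulative: 31
Frame 5: SPARE (0+10=10). 10 + next roll (10) = 20. Cumulative: 51
Frame 6: STRIKE. 10 + next two rolls (4+3) = 17. Cumulative: 68
Frame 7: OPEN (4+3=7). Cumulative: 75
Frame 8: STRIKE. 10 + next two rolls (8+0) = 18. Cumulative: 93
Frame 9: OPEN (8+0=8). Cumulative: 101
Frame 10: OPEN. Sum of all frame-10 rolls (6+1) = 7. Cumulative: 108

Answer: 108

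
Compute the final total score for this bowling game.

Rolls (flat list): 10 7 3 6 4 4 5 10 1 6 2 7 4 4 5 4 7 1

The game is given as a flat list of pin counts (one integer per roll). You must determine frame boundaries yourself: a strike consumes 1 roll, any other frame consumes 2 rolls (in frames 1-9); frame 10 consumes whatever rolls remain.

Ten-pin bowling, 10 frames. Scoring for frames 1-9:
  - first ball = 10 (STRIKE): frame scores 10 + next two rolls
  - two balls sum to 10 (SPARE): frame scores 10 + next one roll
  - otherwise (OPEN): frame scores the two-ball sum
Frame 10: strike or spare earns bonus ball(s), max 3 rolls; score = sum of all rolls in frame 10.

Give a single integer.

Answer: 117

Derivation:
Frame 1: STRIKE. 10 + next two rolls (7+3) = 20. Cumulative: 20
Frame 2: SPARE (7+3=10). 10 + next roll (6) = 16. Cumulative: 36
Frame 3: SPARE (6+4=10). 10 + next roll (4) = 14. Cumulative: 50
Frame 4: OPEN (4+5=9). Cumulative: 59
Frame 5: STRIKE. 10 + next two rolls (1+6) = 17. Cumulative: 76
Frame 6: OPEN (1+6=7). Cumulative: 83
Frame 7: OPEN (2+7=9). Cumulative: 92
Frame 8: OPEN (4+4=8). Cumulative: 100
Frame 9: OPEN (5+4=9). Cumulative: 109
Frame 10: OPEN. Sum of all frame-10 rolls (7+1) = 8. Cumulative: 117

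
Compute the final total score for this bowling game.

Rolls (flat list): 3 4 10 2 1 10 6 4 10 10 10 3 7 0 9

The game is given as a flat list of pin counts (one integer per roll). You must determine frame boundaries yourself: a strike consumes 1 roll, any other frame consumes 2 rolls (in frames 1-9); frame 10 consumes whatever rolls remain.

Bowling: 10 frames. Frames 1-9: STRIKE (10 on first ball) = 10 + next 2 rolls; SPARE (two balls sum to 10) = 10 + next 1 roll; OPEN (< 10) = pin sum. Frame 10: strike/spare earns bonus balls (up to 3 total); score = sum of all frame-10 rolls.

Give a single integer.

Answer: 155

Derivation:
Frame 1: OPEN (3+4=7). Cumulative: 7
Frame 2: STRIKE. 10 + next two rolls (2+1) = 13. Cumulative: 20
Frame 3: OPEN (2+1=3). Cumulative: 23
Frame 4: STRIKE. 10 + next two rolls (6+4) = 20. Cumulative: 43
Frame 5: SPARE (6+4=10). 10 + next roll (10) = 20. Cumulative: 63
Frame 6: STRIKE. 10 + next two rolls (10+10) = 30. Cumulative: 93
Frame 7: STRIKE. 10 + next two rolls (10+3) = 23. Cumulative: 116
Frame 8: STRIKE. 10 + next two rolls (3+7) = 20. Cumulative: 136
Frame 9: SPARE (3+7=10). 10 + next roll (0) = 10. Cumulative: 146
Frame 10: OPEN. Sum of all frame-10 rolls (0+9) = 9. Cumulative: 155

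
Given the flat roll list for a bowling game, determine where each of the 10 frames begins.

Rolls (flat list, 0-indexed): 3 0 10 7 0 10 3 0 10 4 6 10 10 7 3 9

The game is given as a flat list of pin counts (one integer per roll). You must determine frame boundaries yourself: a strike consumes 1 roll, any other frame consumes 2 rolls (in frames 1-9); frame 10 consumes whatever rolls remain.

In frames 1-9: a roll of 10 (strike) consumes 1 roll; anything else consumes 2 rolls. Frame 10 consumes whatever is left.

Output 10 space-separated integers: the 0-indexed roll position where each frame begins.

Answer: 0 2 3 5 6 8 9 11 12 13

Derivation:
Frame 1 starts at roll index 0: rolls=3,0 (sum=3), consumes 2 rolls
Frame 2 starts at roll index 2: roll=10 (strike), consumes 1 roll
Frame 3 starts at roll index 3: rolls=7,0 (sum=7), consumes 2 rolls
Frame 4 starts at roll index 5: roll=10 (strike), consumes 1 roll
Frame 5 starts at roll index 6: rolls=3,0 (sum=3), consumes 2 rolls
Frame 6 starts at roll index 8: roll=10 (strike), consumes 1 roll
Frame 7 starts at roll index 9: rolls=4,6 (sum=10), consumes 2 rolls
Frame 8 starts at roll index 11: roll=10 (strike), consumes 1 roll
Frame 9 starts at roll index 12: roll=10 (strike), consumes 1 roll
Frame 10 starts at roll index 13: 3 remaining rolls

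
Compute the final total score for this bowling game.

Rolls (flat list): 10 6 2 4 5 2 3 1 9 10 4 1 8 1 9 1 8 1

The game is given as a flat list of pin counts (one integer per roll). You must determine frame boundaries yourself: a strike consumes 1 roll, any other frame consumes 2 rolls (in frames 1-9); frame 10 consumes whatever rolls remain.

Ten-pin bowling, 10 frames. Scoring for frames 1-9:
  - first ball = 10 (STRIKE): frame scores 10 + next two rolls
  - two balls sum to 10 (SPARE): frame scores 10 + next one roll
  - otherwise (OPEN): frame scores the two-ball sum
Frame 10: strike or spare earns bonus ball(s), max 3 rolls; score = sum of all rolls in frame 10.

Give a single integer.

Frame 1: STRIKE. 10 + next two rolls (6+2) = 18. Cumulative: 18
Frame 2: OPEN (6+2=8). Cumulative: 26
Frame 3: OPEN (4+5=9). Cumulative: 35
Frame 4: OPEN (2+3=5). Cumulative: 40
Frame 5: SPARE (1+9=10). 10 + next roll (10) = 20. Cumulative: 60
Frame 6: STRIKE. 10 + next two rolls (4+1) = 15. Cumulative: 75
Frame 7: OPEN (4+1=5). Cumulative: 80
Frame 8: OPEN (8+1=9). Cumulative: 89
Frame 9: SPARE (9+1=10). 10 + next roll (8) = 18. Cumulative: 107
Frame 10: OPEN. Sum of all frame-10 rolls (8+1) = 9. Cumulative: 116

Answer: 116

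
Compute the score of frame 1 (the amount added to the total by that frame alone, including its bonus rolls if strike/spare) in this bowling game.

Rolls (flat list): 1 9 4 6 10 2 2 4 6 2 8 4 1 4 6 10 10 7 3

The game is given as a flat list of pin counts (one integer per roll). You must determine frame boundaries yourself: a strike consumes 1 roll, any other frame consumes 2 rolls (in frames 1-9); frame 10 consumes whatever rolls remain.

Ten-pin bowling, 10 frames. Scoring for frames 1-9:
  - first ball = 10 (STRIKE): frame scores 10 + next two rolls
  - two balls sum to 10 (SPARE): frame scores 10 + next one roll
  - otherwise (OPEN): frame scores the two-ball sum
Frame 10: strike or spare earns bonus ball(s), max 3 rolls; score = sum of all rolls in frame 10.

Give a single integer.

Frame 1: SPARE (1+9=10). 10 + next roll (4) = 14. Cumulative: 14
Frame 2: SPARE (4+6=10). 10 + next roll (10) = 20. Cumulative: 34
Frame 3: STRIKE. 10 + next two rolls (2+2) = 14. Cumulative: 48

Answer: 14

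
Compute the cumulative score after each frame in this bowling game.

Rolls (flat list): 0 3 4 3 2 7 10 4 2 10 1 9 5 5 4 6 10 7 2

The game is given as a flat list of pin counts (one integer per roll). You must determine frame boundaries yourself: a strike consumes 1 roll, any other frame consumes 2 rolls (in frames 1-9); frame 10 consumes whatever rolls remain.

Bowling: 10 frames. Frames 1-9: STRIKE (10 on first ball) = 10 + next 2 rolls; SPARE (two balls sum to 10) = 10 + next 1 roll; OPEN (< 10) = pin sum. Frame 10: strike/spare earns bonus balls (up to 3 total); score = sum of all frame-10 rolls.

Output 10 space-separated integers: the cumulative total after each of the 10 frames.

Frame 1: OPEN (0+3=3). Cumulative: 3
Frame 2: OPEN (4+3=7). Cumulative: 10
Frame 3: OPEN (2+7=9). Cumulative: 19
Frame 4: STRIKE. 10 + next two rolls (4+2) = 16. Cumulative: 35
Frame 5: OPEN (4+2=6). Cumulative: 41
Frame 6: STRIKE. 10 + next two rolls (1+9) = 20. Cumulative: 61
Frame 7: SPARE (1+9=10). 10 + next roll (5) = 15. Cumulative: 76
Frame 8: SPARE (5+5=10). 10 + next roll (4) = 14. Cumulative: 90
Frame 9: SPARE (4+6=10). 10 + next roll (10) = 20. Cumulative: 110
Frame 10: STRIKE. Sum of all frame-10 rolls (10+7+2) = 19. Cumulative: 129

Answer: 3 10 19 35 41 61 76 90 110 129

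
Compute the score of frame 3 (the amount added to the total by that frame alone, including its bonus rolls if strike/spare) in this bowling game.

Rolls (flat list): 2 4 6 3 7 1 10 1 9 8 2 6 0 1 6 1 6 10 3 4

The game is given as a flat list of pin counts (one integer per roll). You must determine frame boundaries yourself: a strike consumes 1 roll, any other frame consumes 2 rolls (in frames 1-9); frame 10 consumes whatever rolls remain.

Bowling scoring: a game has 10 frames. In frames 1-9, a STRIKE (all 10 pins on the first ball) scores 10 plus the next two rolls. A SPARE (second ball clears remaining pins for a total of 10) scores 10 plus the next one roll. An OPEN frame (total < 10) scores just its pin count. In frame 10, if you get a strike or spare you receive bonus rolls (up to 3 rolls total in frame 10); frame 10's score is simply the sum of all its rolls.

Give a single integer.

Frame 1: OPEN (2+4=6). Cumulative: 6
Frame 2: OPEN (6+3=9). Cumulative: 15
Frame 3: OPEN (7+1=8). Cumulative: 23
Frame 4: STRIKE. 10 + next two rolls (1+9) = 20. Cumulative: 43
Frame 5: SPARE (1+9=10). 10 + next roll (8) = 18. Cumulative: 61

Answer: 8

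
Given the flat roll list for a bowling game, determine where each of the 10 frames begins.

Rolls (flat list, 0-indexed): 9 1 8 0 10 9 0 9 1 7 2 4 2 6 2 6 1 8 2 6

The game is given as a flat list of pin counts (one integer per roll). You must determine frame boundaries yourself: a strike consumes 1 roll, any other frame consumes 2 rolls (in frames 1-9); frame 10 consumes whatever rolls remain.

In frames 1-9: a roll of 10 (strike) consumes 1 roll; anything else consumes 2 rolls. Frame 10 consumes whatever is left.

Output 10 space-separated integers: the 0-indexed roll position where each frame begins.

Frame 1 starts at roll index 0: rolls=9,1 (sum=10), consumes 2 rolls
Frame 2 starts at roll index 2: rolls=8,0 (sum=8), consumes 2 rolls
Frame 3 starts at roll index 4: roll=10 (strike), consumes 1 roll
Frame 4 starts at roll index 5: rolls=9,0 (sum=9), consumes 2 rolls
Frame 5 starts at roll index 7: rolls=9,1 (sum=10), consumes 2 rolls
Frame 6 starts at roll index 9: rolls=7,2 (sum=9), consumes 2 rolls
Frame 7 starts at roll index 11: rolls=4,2 (sum=6), consumes 2 rolls
Frame 8 starts at roll index 13: rolls=6,2 (sum=8), consumes 2 rolls
Frame 9 starts at roll index 15: rolls=6,1 (sum=7), consumes 2 rolls
Frame 10 starts at roll index 17: 3 remaining rolls

Answer: 0 2 4 5 7 9 11 13 15 17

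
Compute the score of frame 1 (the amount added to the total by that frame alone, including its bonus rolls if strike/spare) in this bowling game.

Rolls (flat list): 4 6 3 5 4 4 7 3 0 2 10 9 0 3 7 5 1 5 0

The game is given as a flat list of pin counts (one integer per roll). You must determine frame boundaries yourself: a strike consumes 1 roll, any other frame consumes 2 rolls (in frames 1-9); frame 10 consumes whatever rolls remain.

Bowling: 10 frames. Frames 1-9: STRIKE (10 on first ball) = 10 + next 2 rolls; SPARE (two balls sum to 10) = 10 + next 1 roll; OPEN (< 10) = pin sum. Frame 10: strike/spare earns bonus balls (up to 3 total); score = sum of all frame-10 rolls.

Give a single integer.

Answer: 13

Derivation:
Frame 1: SPARE (4+6=10). 10 + next roll (3) = 13. Cumulative: 13
Frame 2: OPEN (3+5=8). Cumulative: 21
Frame 3: OPEN (4+4=8). Cumulative: 29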